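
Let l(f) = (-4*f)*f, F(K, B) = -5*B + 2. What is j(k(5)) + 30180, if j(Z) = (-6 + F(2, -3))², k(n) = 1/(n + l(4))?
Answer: 30301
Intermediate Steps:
F(K, B) = 2 - 5*B
l(f) = -4*f²
k(n) = 1/(-64 + n) (k(n) = 1/(n - 4*4²) = 1/(n - 4*16) = 1/(n - 64) = 1/(-64 + n))
j(Z) = 121 (j(Z) = (-6 + (2 - 5*(-3)))² = (-6 + (2 + 15))² = (-6 + 17)² = 11² = 121)
j(k(5)) + 30180 = 121 + 30180 = 30301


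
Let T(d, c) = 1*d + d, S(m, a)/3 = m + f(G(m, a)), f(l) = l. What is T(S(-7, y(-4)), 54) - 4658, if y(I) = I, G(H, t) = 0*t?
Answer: -4700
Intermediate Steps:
G(H, t) = 0
S(m, a) = 3*m (S(m, a) = 3*(m + 0) = 3*m)
T(d, c) = 2*d (T(d, c) = d + d = 2*d)
T(S(-7, y(-4)), 54) - 4658 = 2*(3*(-7)) - 4658 = 2*(-21) - 4658 = -42 - 4658 = -4700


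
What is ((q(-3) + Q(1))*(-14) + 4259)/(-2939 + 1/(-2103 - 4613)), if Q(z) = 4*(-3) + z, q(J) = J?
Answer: -5983956/3947665 ≈ -1.5158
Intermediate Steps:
Q(z) = -12 + z
((q(-3) + Q(1))*(-14) + 4259)/(-2939 + 1/(-2103 - 4613)) = ((-3 + (-12 + 1))*(-14) + 4259)/(-2939 + 1/(-2103 - 4613)) = ((-3 - 11)*(-14) + 4259)/(-2939 + 1/(-6716)) = (-14*(-14) + 4259)/(-2939 - 1/6716) = (196 + 4259)/(-19738325/6716) = 4455*(-6716/19738325) = -5983956/3947665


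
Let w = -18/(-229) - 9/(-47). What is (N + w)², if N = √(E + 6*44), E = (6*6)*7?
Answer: 59783009853/115842169 + 11628*√129/10763 ≈ 528.34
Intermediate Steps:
w = 2907/10763 (w = -18*(-1/229) - 9*(-1/47) = 18/229 + 9/47 = 2907/10763 ≈ 0.27009)
E = 252 (E = 36*7 = 252)
N = 2*√129 (N = √(252 + 6*44) = √(252 + 264) = √516 = 2*√129 ≈ 22.716)
(N + w)² = (2*√129 + 2907/10763)² = (2907/10763 + 2*√129)²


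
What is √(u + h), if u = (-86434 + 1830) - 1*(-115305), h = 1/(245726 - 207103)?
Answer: 6*√1272160859307/38623 ≈ 175.22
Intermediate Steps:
h = 1/38623 ≈ 2.5891e-5
u = 30701 (u = -84604 + 115305 = 30701)
√(u + h) = √(30701 + 1/38623) = √(1185764724/38623) = 6*√1272160859307/38623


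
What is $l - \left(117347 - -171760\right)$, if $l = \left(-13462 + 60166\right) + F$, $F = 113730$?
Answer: $-128673$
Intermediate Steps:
$l = 160434$ ($l = \left(-13462 + 60166\right) + 113730 = 46704 + 113730 = 160434$)
$l - \left(117347 - -171760\right) = 160434 - \left(117347 - -171760\right) = 160434 - \left(117347 + 171760\right) = 160434 - 289107 = -128673$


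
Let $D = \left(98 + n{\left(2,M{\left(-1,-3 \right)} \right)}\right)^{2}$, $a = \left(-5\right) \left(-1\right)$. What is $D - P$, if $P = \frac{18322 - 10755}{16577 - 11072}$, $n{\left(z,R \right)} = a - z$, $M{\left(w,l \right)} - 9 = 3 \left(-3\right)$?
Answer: $\frac{56148938}{5505} \approx 10200.0$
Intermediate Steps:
$M{\left(w,l \right)} = 0$ ($M{\left(w,l \right)} = 9 + 3 \left(-3\right) = 9 - 9 = 0$)
$a = 5$
$n{\left(z,R \right)} = 5 - z$
$P = \frac{7567}{5505} \approx 1.3746$
$D = 10201$ ($D = \left(98 + \left(5 - 2\right)\right)^{2} = \left(98 + 3\right)^{2} = 101^{2} = 10201$)
$D - P = 10201 - \frac{7567}{5505} = \frac{56148938}{5505}$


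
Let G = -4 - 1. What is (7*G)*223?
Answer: -7805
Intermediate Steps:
G = -5
(7*G)*223 = (7*(-5))*223 = -35*223 = -7805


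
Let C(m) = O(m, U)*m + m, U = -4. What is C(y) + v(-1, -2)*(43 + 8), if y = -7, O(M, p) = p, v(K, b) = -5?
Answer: -234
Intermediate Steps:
C(m) = -3*m (C(m) = -4*m + m = -3*m)
C(y) + v(-1, -2)*(43 + 8) = -3*(-7) - 5*(43 + 8) = 21 - 5*51 = 21 - 255 = -234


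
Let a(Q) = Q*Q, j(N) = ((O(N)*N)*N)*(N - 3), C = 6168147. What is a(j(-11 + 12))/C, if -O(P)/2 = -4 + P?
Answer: 48/2056049 ≈ 2.3346e-5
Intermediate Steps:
O(P) = 8 - 2*P (O(P) = -2*(-4 + P) = 8 - 2*P)
j(N) = N²*(-3 + N)*(8 - 2*N) (j(N) = (((8 - 2*N)*N)*N)*(N - 3) = ((N*(8 - 2*N))*N)*(-3 + N) = (N²*(8 - 2*N))*(-3 + N) = N²*(-3 + N)*(8 - 2*N))
a(Q) = Q²
a(j(-11 + 12))/C = (-2*(-11 + 12)²*(-4 + (-11 + 12))*(-3 + (-11 + 12)))²/6168147 = (-2*1²*(-4 + 1)*(-3 + 1))²*(1/6168147) = (-2*1*(-3)*(-2))²*(1/6168147) = (-12)²*(1/6168147) = 144*(1/6168147) = 48/2056049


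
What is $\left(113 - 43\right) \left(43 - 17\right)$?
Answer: $1820$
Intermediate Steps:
$\left(113 - 43\right) \left(43 - 17\right) = 70 \cdot 26 = 1820$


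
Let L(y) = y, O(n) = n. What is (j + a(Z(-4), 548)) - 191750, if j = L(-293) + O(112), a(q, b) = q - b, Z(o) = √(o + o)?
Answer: -192479 + 2*I*√2 ≈ -1.9248e+5 + 2.8284*I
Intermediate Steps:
Z(o) = √2*√o (Z(o) = √(2*o) = √2*√o)
j = -181 (j = -293 + 112 = -181)
(j + a(Z(-4), 548)) - 191750 = (-181 + (√2*√(-4) - 1*548)) - 191750 = (-181 + (√2*(2*I) - 548)) - 191750 = (-181 + (2*I*√2 - 548)) - 191750 = (-181 + (-548 + 2*I*√2)) - 191750 = (-729 + 2*I*√2) - 191750 = -192479 + 2*I*√2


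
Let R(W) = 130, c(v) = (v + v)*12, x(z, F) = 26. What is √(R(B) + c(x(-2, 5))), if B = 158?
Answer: √754 ≈ 27.459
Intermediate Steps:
c(v) = 24*v (c(v) = (2*v)*12 = 24*v)
√(R(B) + c(x(-2, 5))) = √(130 + 24*26) = √(130 + 624) = √754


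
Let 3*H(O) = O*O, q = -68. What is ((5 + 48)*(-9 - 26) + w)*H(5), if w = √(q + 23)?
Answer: -46375/3 + 25*I*√5 ≈ -15458.0 + 55.902*I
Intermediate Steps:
w = 3*I*√5 (w = √(-68 + 23) = √(-45) = 3*I*√5 ≈ 6.7082*I)
H(O) = O²/3 (H(O) = (O*O)/3 = O²/3)
((5 + 48)*(-9 - 26) + w)*H(5) = ((5 + 48)*(-9 - 26) + 3*I*√5)*((⅓)*5²) = (53*(-35) + 3*I*√5)*((⅓)*25) = (-1855 + 3*I*√5)*(25/3) = -46375/3 + 25*I*√5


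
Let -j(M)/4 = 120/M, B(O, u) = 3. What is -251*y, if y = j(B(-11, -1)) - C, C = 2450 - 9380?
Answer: -1699270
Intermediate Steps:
j(M) = -480/M
C = -6930
y = 6770 (y = -480/3 - 1*(-6930) = -480*⅓ + 6930 = -160 + 6930 = 6770)
-251*y = -251*6770 = -1699270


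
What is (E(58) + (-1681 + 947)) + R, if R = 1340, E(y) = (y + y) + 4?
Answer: 726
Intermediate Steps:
E(y) = 4 + 2*y (E(y) = 2*y + 4 = 4 + 2*y)
(E(58) + (-1681 + 947)) + R = ((4 + 2*58) + (-1681 + 947)) + 1340 = ((4 + 116) - 734) + 1340 = (120 - 734) + 1340 = -614 + 1340 = 726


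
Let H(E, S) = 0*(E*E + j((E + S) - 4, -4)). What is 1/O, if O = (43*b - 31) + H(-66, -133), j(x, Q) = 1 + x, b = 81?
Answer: 1/3452 ≈ 0.00028969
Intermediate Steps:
H(E, S) = 0 (H(E, S) = 0*(E*E + (1 + ((E + S) - 4))) = 0*(E**2 + (1 + (-4 + E + S))) = 0*(E**2 + (-3 + E + S)) = 0*(-3 + E + S + E**2) = 0)
O = 3452 (O = (43*81 - 31) + 0 = (3483 - 31) + 0 = 3452 + 0 = 3452)
1/O = 1/3452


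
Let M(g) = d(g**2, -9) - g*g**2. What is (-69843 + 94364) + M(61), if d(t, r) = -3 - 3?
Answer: -202466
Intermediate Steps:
d(t, r) = -6
M(g) = -6 - g**3 (M(g) = -6 - g*g**2 = -6 - g**3)
(-69843 + 94364) + M(61) = (-69843 + 94364) + (-6 - 1*61**3) = 24521 + (-6 - 1*226981) = 24521 + (-6 - 226981) = 24521 - 226987 = -202466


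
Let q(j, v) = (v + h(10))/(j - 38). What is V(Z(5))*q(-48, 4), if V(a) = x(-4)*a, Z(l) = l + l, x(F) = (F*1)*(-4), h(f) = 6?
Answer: -800/43 ≈ -18.605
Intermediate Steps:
x(F) = -4*F (x(F) = F*(-4) = -4*F)
q(j, v) = (6 + v)/(-38 + j) (q(j, v) = (v + 6)/(j - 38) = (6 + v)/(-38 + j))
Z(l) = 2*l
V(a) = 16*a (V(a) = (-4*(-4))*a = 16*a)
V(Z(5))*q(-48, 4) = (16*(2*5))*((6 + 4)/(-38 - 48)) = (16*10)*(10/(-86)) = 160*(-1/86*10) = 160*(-5/43) = -800/43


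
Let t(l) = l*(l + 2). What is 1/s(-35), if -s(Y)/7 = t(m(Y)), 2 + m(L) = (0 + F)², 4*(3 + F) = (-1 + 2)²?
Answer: -256/75383 ≈ -0.0033960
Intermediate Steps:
F = -11/4 (F = -3 + (-1 + 2)²/4 = -3 + (¼)*1² = -3 + (¼)*1 = -3 + ¼ = -11/4 ≈ -2.7500)
m(L) = 89/16 (m(L) = -2 + (0 - 11/4)² = -2 + (-11/4)² = -2 + 121/16 = 89/16)
t(l) = l*(2 + l)
s(Y) = -75383/256 (s(Y) = -623*(2 + 89/16)/16 = -623*121/(16*16) = -7*10769/256 = -75383/256)
1/s(-35) = 1/(-75383/256) = -256/75383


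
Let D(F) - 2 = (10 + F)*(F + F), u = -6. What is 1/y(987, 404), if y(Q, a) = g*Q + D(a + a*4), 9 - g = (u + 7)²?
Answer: 1/8209098 ≈ 1.2182e-7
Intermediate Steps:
g = 8 (g = 9 - (-6 + 7)² = 9 - 1*1² = 9 - 1*1 = 9 - 1 = 8)
D(F) = 2 + 2*F*(10 + F) (D(F) = 2 + (10 + F)*(F + F) = 2 + (10 + F)*(2*F) = 2 + 2*F*(10 + F))
y(Q, a) = 2 + 8*Q + 50*a² + 100*a (y(Q, a) = 8*Q + (2 + 2*(a + a*4)² + 20*(a + a*4)) = 8*Q + (2 + 2*(a + 4*a)² + 20*(a + 4*a)) = 8*Q + (2 + 2*(5*a)² + 20*(5*a)) = 8*Q + (2 + 2*(25*a²) + 100*a) = 8*Q + (2 + 50*a² + 100*a) = 2 + 8*Q + 50*a² + 100*a)
1/y(987, 404) = 1/(2 + 8*987 + 50*404² + 100*404) = 1/(2 + 7896 + 50*163216 + 40400) = 1/(2 + 7896 + 8160800 + 40400) = 1/8209098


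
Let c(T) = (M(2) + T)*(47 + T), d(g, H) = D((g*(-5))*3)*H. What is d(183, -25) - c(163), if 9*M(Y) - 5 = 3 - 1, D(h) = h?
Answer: 102695/3 ≈ 34232.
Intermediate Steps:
M(Y) = 7/9 (M(Y) = 5/9 + (3 - 1)/9 = 5/9 + (1/9)*2 = 5/9 + 2/9 = 7/9)
d(g, H) = -15*H*g (d(g, H) = ((g*(-5))*3)*H = (-5*g*3)*H = (-15*g)*H = -15*H*g)
c(T) = (47 + T)*(7/9 + T) (c(T) = (7/9 + T)*(47 + T) = (47 + T)*(7/9 + T))
d(183, -25) - c(163) = -15*(-25)*183 - (329/9 + 163**2 + (430/9)*163) = 68625 - (329/9 + 26569 + 70090/9) = 68625 - 1*103180/3 = 68625 - 103180/3 = 102695/3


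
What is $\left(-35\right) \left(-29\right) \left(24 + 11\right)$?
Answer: $35525$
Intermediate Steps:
$\left(-35\right) \left(-29\right) \left(24 + 11\right) = 1015 \cdot 35 = 35525$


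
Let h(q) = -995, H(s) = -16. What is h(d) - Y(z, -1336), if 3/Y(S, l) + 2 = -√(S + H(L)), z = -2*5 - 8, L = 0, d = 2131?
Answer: (-995*√34 + 1987*I)/(√34 - 2*I) ≈ -994.84 - 0.46034*I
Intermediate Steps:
z = -18 (z = -10 - 8 = -18)
Y(S, l) = 3/(-2 - √(-16 + S)) (Y(S, l) = 3/(-2 - √(S - 16)) = 3/(-2 - √(-16 + S)))
h(d) - Y(z, -1336) = -995 - (-3)/(2 + √(-16 - 18)) = -995 - (-3)/(2 + √(-34)) = -995 - (-3)/(2 + I*√34) = -995 + 3/(2 + I*√34)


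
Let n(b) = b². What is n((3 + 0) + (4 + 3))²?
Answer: 10000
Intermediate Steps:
n((3 + 0) + (4 + 3))² = (((3 + 0) + (4 + 3))²)² = ((3 + 7)²)² = (10²)² = 100² = 10000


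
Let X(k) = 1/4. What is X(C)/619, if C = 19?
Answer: 1/2476 ≈ 0.00040388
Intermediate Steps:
X(k) = 1/4
X(C)/619 = (1/4)/619 = (1/4)*(1/619) = 1/2476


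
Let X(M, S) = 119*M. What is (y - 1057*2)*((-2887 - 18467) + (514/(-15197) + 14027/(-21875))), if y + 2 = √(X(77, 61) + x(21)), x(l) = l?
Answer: 2145934766587572/47490625 - 4056587460468*√574/47490625 ≈ 4.3140e+7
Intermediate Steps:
y = -2 + 4*√574 (y = -2 + √(119*77 + 21) = -2 + √(9163 + 21) = -2 + √9184 = -2 + 4*√574 ≈ 93.833)
(y - 1057*2)*((-2887 - 18467) + (514/(-15197) + 14027/(-21875))) = ((-2 + 4*√574) - 1057*2)*((-2887 - 18467) + (514/(-15197) + 14027/(-21875))) = ((-2 + 4*√574) - 2114)*(-21354 + (514*(-1/15197) + 14027*(-1/21875))) = (-2116 + 4*√574)*(-21354 + (-514/15197 - 14027/21875)) = (-2116 + 4*√574)*(-21354 - 32058867/47490625) = (-2116 + 4*√574)*(-1014146865117/47490625) = 2145934766587572/47490625 - 4056587460468*√574/47490625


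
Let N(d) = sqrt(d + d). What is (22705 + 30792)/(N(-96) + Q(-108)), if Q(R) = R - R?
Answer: -53497*I*sqrt(3)/24 ≈ -3860.8*I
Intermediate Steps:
Q(R) = 0
N(d) = sqrt(2)*sqrt(d) (N(d) = sqrt(2*d) = sqrt(2)*sqrt(d))
(22705 + 30792)/(N(-96) + Q(-108)) = (22705 + 30792)/(sqrt(2)*sqrt(-96) + 0) = 53497/(sqrt(2)*(4*I*sqrt(6)) + 0) = 53497/(8*I*sqrt(3) + 0) = 53497/((8*I*sqrt(3))) = 53497*(-I*sqrt(3)/24) = -53497*I*sqrt(3)/24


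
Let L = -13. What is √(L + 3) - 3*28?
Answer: -84 + I*√10 ≈ -84.0 + 3.1623*I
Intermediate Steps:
√(L + 3) - 3*28 = √(-13 + 3) - 3*28 = √(-10) - 84 = I*√10 - 84 = -84 + I*√10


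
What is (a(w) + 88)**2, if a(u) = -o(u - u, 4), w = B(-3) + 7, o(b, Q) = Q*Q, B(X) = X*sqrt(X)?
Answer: 5184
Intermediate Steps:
B(X) = X**(3/2)
o(b, Q) = Q**2
w = 7 - 3*I*sqrt(3) (w = (-3)**(3/2) + 7 = -3*I*sqrt(3) + 7 = 7 - 3*I*sqrt(3) ≈ 7.0 - 5.1962*I)
a(u) = -16 (a(u) = -1*4**2 = -1*16 = -16)
(a(w) + 88)**2 = (-16 + 88)**2 = 72**2 = 5184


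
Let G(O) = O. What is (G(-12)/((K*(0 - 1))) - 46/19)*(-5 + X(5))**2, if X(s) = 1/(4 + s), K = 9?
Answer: -120032/4617 ≈ -25.998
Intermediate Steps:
(G(-12)/((K*(0 - 1))) - 46/19)*(-5 + X(5))**2 = (-12*1/(9*(0 - 1)) - 46/19)*(-5 + 1/(4 + 5))**2 = (-12/(9*(-1)) - 46*1/19)*(-5 + 1/9)**2 = (-12/(-9) - 46/19)*(-5 + 1/9)**2 = (-12*(-1/9) - 46/19)*(-44/9)**2 = (4/3 - 46/19)*(1936/81) = -62/57*1936/81 = -120032/4617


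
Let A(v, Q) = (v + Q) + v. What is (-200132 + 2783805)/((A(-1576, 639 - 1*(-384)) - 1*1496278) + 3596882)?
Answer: 2583673/2098475 ≈ 1.2312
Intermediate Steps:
A(v, Q) = Q + 2*v (A(v, Q) = (Q + v) + v = Q + 2*v)
(-200132 + 2783805)/((A(-1576, 639 - 1*(-384)) - 1*1496278) + 3596882) = (-200132 + 2783805)/((((639 - 1*(-384)) + 2*(-1576)) - 1*1496278) + 3596882) = 2583673/((((639 + 384) - 3152) - 1496278) + 3596882) = 2583673/(((1023 - 3152) - 1496278) + 3596882) = 2583673/((-2129 - 1496278) + 3596882) = 2583673/(-1498407 + 3596882) = 2583673/2098475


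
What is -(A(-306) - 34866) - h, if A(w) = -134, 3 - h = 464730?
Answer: 499727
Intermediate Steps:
h = -464727 (h = 3 - 1*464730 = 3 - 464730 = -464727)
-(A(-306) - 34866) - h = -(-134 - 34866) - 1*(-464727) = -1*(-35000) + 464727 = 35000 + 464727 = 499727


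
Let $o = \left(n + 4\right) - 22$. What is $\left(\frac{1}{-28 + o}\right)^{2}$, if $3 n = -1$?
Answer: $\frac{9}{19321} \approx 0.00046581$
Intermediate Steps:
$n = - \frac{1}{3}$ ($n = \frac{1}{3} \left(-1\right) = - \frac{1}{3} \approx -0.33333$)
$o = - \frac{55}{3}$ ($o = \left(- \frac{1}{3} + 4\right) - 22 = \frac{11}{3} - 22 = - \frac{55}{3} \approx -18.333$)
$\left(\frac{1}{-28 + o}\right)^{2} = \left(\frac{1}{-28 - \frac{55}{3}}\right)^{2} = \left(\frac{1}{- \frac{139}{3}}\right)^{2} = \left(- \frac{3}{139}\right)^{2} = \frac{9}{19321}$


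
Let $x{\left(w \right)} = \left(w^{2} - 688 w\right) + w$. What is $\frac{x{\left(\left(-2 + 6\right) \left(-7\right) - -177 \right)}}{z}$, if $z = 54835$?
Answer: $- \frac{80162}{54835} \approx -1.4619$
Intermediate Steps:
$x{\left(w \right)} = w^{2} - 687 w$
$\frac{x{\left(\left(-2 + 6\right) \left(-7\right) - -177 \right)}}{z} = \frac{\left(\left(-2 + 6\right) \left(-7\right) - -177\right) \left(-687 + \left(\left(-2 + 6\right) \left(-7\right) - -177\right)\right)}{54835} = \left(4 \left(-7\right) + 177\right) \left(-687 + \left(4 \left(-7\right) + 177\right)\right) \frac{1}{54835} = \left(-28 + 177\right) \left(-687 + \left(-28 + 177\right)\right) \frac{1}{54835} = 149 \left(-687 + 149\right) \frac{1}{54835} = 149 \left(-538\right) \frac{1}{54835} = \left(-80162\right) \frac{1}{54835} = - \frac{80162}{54835}$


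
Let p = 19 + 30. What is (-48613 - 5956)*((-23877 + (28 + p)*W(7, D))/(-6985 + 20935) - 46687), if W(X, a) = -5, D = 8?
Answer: 17770610724964/6975 ≈ 2.5478e+9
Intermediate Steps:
p = 49
(-48613 - 5956)*((-23877 + (28 + p)*W(7, D))/(-6985 + 20935) - 46687) = (-48613 - 5956)*((-23877 + (28 + 49)*(-5))/(-6985 + 20935) - 46687) = -54569*((-23877 + 77*(-5))/13950 - 46687) = -54569*((-23877 - 385)*(1/13950) - 46687) = -54569*(-24262*1/13950 - 46687) = -54569*(-12131/6975 - 46687) = -54569*(-325653956/6975) = 17770610724964/6975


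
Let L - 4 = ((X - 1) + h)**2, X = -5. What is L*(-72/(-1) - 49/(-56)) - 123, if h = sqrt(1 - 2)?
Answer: 21753/8 - 1749*I/2 ≈ 2719.1 - 874.5*I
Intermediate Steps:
h = I (h = sqrt(-1) = I ≈ 1.0*I)
L = 4 + (-6 + I)**2 (L = 4 + ((-5 - 1) + I)**2 = 4 + (-6 + I)**2 ≈ 39.0 - 12.0*I)
L*(-72/(-1) - 49/(-56)) - 123 = (39 - 12*I)*(-72/(-1) - 49/(-56)) - 123 = (39 - 12*I)*(-72*(-1) - 49*(-1/56)) - 123 = (39 - 12*I)*(72 + 7/8) - 123 = (39 - 12*I)*(583/8) - 123 = (22737/8 - 1749*I/2) - 123 = 21753/8 - 1749*I/2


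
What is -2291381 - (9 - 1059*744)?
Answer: -1503494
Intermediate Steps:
-2291381 - (9 - 1059*744) = -2291381 - (9 - 787896) = -2291381 - 1*(-787887) = -2291381 + 787887 = -1503494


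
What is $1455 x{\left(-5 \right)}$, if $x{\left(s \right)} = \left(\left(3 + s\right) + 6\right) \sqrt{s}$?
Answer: $5820 i \sqrt{5} \approx 13014.0 i$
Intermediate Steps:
$x{\left(s \right)} = \sqrt{s} \left(9 + s\right)$ ($x{\left(s \right)} = \left(9 + s\right) \sqrt{s} = \sqrt{s} \left(9 + s\right)$)
$1455 x{\left(-5 \right)} = 1455 \sqrt{-5} \left(9 - 5\right) = 1455 i \sqrt{5} \cdot 4 = 1455 \cdot 4 i \sqrt{5} = 5820 i \sqrt{5}$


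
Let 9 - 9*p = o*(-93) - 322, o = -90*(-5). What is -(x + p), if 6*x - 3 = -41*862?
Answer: 21655/18 ≈ 1203.1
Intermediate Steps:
o = 450
x = -35339/6 (x = 1/2 + (-41*862)/6 = 1/2 + (1/6)*(-35342) = 1/2 - 17671/3 = -35339/6 ≈ -5889.8)
p = 42181/9 (p = 1 - (450*(-93) - 322)/9 = 1 - (-41850 - 322)/9 = 1 - 1/9*(-42172) = 1 + 42172/9 = 42181/9 ≈ 4686.8)
-(x + p) = -(-35339/6 + 42181/9) = -1*(-21655/18) = 21655/18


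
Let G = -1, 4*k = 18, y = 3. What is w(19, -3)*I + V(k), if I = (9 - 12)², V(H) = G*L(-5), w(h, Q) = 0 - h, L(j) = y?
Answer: -174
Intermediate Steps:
L(j) = 3
w(h, Q) = -h
k = 9/2 (k = (¼)*18 = 9/2 ≈ 4.5000)
V(H) = -3 (V(H) = -1*3 = -3)
I = 9 (I = (-3)² = 9)
w(19, -3)*I + V(k) = -1*19*9 - 3 = -19*9 - 3 = -171 - 3 = -174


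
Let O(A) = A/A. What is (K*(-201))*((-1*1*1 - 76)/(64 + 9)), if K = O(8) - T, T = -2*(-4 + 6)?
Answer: 77385/73 ≈ 1060.1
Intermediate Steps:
O(A) = 1
T = -4 (T = -2*2 = -4)
K = 5 (K = 1 - 1*(-4) = 1 + 4 = 5)
(K*(-201))*((-1*1*1 - 76)/(64 + 9)) = (5*(-201))*((-1*1*1 - 76)/(64 + 9)) = -1005*(-1*1 - 76)/73 = -1005*(-1 - 76)/73 = -(-77385)/73 = -1005*(-77/73) = 77385/73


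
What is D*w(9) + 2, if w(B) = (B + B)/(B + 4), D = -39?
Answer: -52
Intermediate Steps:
w(B) = 2*B/(4 + B) (w(B) = (2*B)/(4 + B) = 2*B/(4 + B))
D*w(9) + 2 = -78*9/(4 + 9) + 2 = -78*9/13 + 2 = -39*18/13 + 2 = -54 + 2 = -52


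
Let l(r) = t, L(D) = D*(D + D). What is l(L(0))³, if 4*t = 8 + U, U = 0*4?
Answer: 8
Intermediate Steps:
L(D) = 2*D² (L(D) = D*(2*D) = 2*D²)
U = 0
t = 2 (t = (8 + 0)/4 = (¼)*8 = 2)
l(r) = 2
l(L(0))³ = 2³ = 8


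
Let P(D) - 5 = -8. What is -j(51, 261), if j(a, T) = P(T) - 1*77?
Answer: 80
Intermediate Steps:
P(D) = -3 (P(D) = 5 - 8 = -3)
j(a, T) = -80 (j(a, T) = -3 - 1*77 = -3 - 77 = -80)
-j(51, 261) = -1*(-80) = 80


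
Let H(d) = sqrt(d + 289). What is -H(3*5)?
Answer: -4*sqrt(19) ≈ -17.436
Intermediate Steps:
H(d) = sqrt(289 + d)
-H(3*5) = -sqrt(289 + 3*5) = -sqrt(289 + 15) = -sqrt(304) = -4*sqrt(19)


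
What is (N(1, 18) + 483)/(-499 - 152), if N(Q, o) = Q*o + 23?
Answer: -524/651 ≈ -0.80492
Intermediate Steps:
N(Q, o) = 23 + Q*o
(N(1, 18) + 483)/(-499 - 152) = ((23 + 1*18) + 483)/(-499 - 152) = ((23 + 18) + 483)/(-651) = (41 + 483)*(-1/651) = 524*(-1/651) = -524/651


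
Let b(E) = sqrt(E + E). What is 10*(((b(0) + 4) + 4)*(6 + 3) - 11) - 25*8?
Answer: 410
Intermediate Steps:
b(E) = sqrt(2)*sqrt(E) (b(E) = sqrt(2*E) = sqrt(2)*sqrt(E))
10*(((b(0) + 4) + 4)*(6 + 3) - 11) - 25*8 = 10*(((sqrt(2)*sqrt(0) + 4) + 4)*(6 + 3) - 11) - 25*8 = 10*(((sqrt(2)*0 + 4) + 4)*9 - 11) - 200 = 10*(((0 + 4) + 4)*9 - 11) - 200 = 10*((4 + 4)*9 - 11) - 200 = 10*(8*9 - 11) - 200 = 10*(72 - 11) - 200 = 10*61 - 200 = 610 - 200 = 410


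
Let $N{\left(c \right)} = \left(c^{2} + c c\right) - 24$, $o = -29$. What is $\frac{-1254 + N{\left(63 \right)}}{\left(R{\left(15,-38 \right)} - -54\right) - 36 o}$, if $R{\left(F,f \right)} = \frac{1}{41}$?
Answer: $\frac{273060}{45019} \approx 6.0654$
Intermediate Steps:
$N{\left(c \right)} = -24 + 2 c^{2}$ ($N{\left(c \right)} = \left(c^{2} + c^{2}\right) - 24 = 2 c^{2} - 24 = -24 + 2 c^{2}$)
$R{\left(F,f \right)} = \frac{1}{41}$
$\frac{-1254 + N{\left(63 \right)}}{\left(R{\left(15,-38 \right)} - -54\right) - 36 o} = \frac{-1254 - \left(24 - 2 \cdot 63^{2}\right)}{\left(\frac{1}{41} - -54\right) - -1044} = \frac{-1254 + \left(-24 + 2 \cdot 3969\right)}{\left(\frac{1}{41} + 54\right) + 1044} = \frac{-1254 + \left(-24 + 7938\right)}{\frac{2215}{41} + 1044} = \frac{-1254 + 7914}{\frac{45019}{41}} = 6660 \cdot \frac{41}{45019} = \frac{273060}{45019}$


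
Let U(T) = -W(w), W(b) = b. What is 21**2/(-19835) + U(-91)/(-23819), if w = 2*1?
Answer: -10464509/472449865 ≈ -0.022149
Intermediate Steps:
w = 2
U(T) = -2 (U(T) = -1*2 = -2)
21**2/(-19835) + U(-91)/(-23819) = 21**2/(-19835) - 2/(-23819) = 441*(-1/19835) - 2*(-1/23819) = -441/19835 + 2/23819 = -10464509/472449865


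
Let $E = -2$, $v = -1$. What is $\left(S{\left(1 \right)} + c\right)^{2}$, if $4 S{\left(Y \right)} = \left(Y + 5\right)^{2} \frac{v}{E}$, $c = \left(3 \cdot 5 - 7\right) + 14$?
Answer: $\frac{2809}{4} \approx 702.25$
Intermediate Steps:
$c = 22$ ($c = \left(15 - 7\right) + 14 = 8 + 14 = 22$)
$S{\left(Y \right)} = \frac{\left(5 + Y\right)^{2}}{8}$ ($S{\left(Y \right)} = \frac{\left(Y + 5\right)^{2} \left(- \frac{1}{-2}\right)}{4} = \frac{\left(5 + Y\right)^{2} \left(\left(-1\right) \left(- \frac{1}{2}\right)\right)}{4} = \frac{\left(5 + Y\right)^{2} \cdot \frac{1}{2}}{4} = \frac{\frac{1}{2} \left(5 + Y\right)^{2}}{4} = \frac{\left(5 + Y\right)^{2}}{8}$)
$\left(S{\left(1 \right)} + c\right)^{2} = \left(\frac{\left(5 + 1\right)^{2}}{8} + 22\right)^{2} = \left(\frac{6^{2}}{8} + 22\right)^{2} = \left(\frac{1}{8} \cdot 36 + 22\right)^{2} = \left(\frac{9}{2} + 22\right)^{2} = \left(\frac{53}{2}\right)^{2} = \frac{2809}{4}$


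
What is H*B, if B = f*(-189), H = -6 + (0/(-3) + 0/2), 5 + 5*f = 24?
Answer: 21546/5 ≈ 4309.2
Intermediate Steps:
f = 19/5 (f = -1 + (1/5)*24 = -1 + 24/5 = 19/5 ≈ 3.8000)
H = -6 (H = -6 + (0*(-1/3) + 0*(1/2)) = -6 + (0 + 0) = -6 + 0 = -6)
B = -3591/5 (B = (19/5)*(-189) = -3591/5 ≈ -718.20)
H*B = -6*(-3591/5) = 21546/5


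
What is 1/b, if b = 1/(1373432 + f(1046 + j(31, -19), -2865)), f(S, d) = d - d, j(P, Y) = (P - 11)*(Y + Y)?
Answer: 1373432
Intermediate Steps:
j(P, Y) = 2*Y*(-11 + P) (j(P, Y) = (-11 + P)*(2*Y) = 2*Y*(-11 + P))
f(S, d) = 0
b = 1/1373432 (b = 1/(1373432 + 0) = 1/1373432 ≈ 7.2810e-7)
1/b = 1/(1/1373432) = 1373432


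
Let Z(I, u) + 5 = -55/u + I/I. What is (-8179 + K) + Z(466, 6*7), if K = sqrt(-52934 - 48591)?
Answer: -343741/42 + 5*I*sqrt(4061) ≈ -8184.3 + 318.63*I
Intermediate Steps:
Z(I, u) = -4 - 55/u (Z(I, u) = -5 + (-55/u + I/I) = -5 + (-55/u + 1) = -5 + (1 - 55/u) = -4 - 55/u)
K = 5*I*sqrt(4061) (K = sqrt(-101525) = 5*I*sqrt(4061) ≈ 318.63*I)
(-8179 + K) + Z(466, 6*7) = (-8179 + 5*I*sqrt(4061)) + (-4 - 55/(6*7)) = (-8179 + 5*I*sqrt(4061)) + (-4 - 55/42) = (-8179 + 5*I*sqrt(4061)) - 223/42 = -343741/42 + 5*I*sqrt(4061)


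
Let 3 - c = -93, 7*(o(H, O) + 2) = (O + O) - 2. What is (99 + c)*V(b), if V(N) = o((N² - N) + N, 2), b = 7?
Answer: -2340/7 ≈ -334.29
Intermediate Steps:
o(H, O) = -16/7 + 2*O/7 (o(H, O) = -2 + ((O + O) - 2)/7 = -2 + (2*O - 2)/7 = -2 + (-2 + 2*O)/7 = -2 + (-2/7 + 2*O/7) = -16/7 + 2*O/7)
V(N) = -12/7 (V(N) = -16/7 + (2/7)*2 = -16/7 + 4/7 = -12/7)
c = 96 (c = 3 - 1*(-93) = 3 + 93 = 96)
(99 + c)*V(b) = (99 + 96)*(-12/7) = 195*(-12/7) = -2340/7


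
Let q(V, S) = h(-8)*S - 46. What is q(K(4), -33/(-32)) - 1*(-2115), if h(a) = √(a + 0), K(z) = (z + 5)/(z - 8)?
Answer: 2069 + 33*I*√2/16 ≈ 2069.0 + 2.9168*I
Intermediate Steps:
K(z) = (5 + z)/(-8 + z)
h(a) = √a
q(V, S) = -46 + 2*I*S*√2 (q(V, S) = √(-8)*S - 46 = (2*I*√2)*S - 46 = 2*I*S*√2 - 46 = -46 + 2*I*S*√2)
q(K(4), -33/(-32)) - 1*(-2115) = (-46 + 2*I*(-33/(-32))*√2) - 1*(-2115) = (-46 + 2*I*(-33*(-1/32))*√2) + 2115 = (-46 + 2*I*(33/32)*√2) + 2115 = (-46 + 33*I*√2/16) + 2115 = 2069 + 33*I*√2/16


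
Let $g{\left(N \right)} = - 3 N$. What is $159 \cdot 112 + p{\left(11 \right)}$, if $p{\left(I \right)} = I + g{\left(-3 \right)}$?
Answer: $17828$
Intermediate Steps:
$p{\left(I \right)} = 9 + I$ ($p{\left(I \right)} = I - -9 = I + 9 = 9 + I$)
$159 \cdot 112 + p{\left(11 \right)} = 159 \cdot 112 + \left(9 + 11\right) = 17808 + 20 = 17828$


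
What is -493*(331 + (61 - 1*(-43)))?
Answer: -214455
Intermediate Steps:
-493*(331 + (61 - 1*(-43))) = -493*(331 + (61 + 43)) = -493*(331 + 104) = -493*435 = -214455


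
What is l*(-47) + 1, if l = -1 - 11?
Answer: 565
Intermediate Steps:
l = -12
l*(-47) + 1 = -12*(-47) + 1 = 564 + 1 = 565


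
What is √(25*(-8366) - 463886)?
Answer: 86*I*√91 ≈ 820.39*I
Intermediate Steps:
√(25*(-8366) - 463886) = √(-209150 - 463886) = √(-673036) = 86*I*√91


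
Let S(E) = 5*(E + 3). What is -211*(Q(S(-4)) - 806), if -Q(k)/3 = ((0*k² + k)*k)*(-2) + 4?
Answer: 140948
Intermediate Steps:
S(E) = 15 + 5*E (S(E) = 5*(3 + E) = 15 + 5*E)
Q(k) = -12 + 6*k² (Q(k) = -3*(((0*k² + k)*k)*(-2) + 4) = -3*(((0 + k)*k)*(-2) + 4) = -3*((k*k)*(-2) + 4) = -3*(k²*(-2) + 4) = -3*(-2*k² + 4) = -3*(4 - 2*k²) = -12 + 6*k²)
-211*(Q(S(-4)) - 806) = -211*((-12 + 6*(15 + 5*(-4))²) - 806) = -211*((-12 + 6*(15 - 20)²) - 806) = -211*((-12 + 6*(-5)²) - 806) = -211*((-12 + 6*25) - 806) = -211*((-12 + 150) - 806) = -211*(138 - 806) = -211*(-668) = 140948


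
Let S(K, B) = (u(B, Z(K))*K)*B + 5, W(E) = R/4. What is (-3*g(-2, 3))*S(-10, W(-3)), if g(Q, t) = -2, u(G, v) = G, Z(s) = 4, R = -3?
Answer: -15/4 ≈ -3.7500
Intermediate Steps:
W(E) = -¾ (W(E) = -3/4 = -3*¼ = -¾)
S(K, B) = 5 + K*B² (S(K, B) = (B*K)*B + 5 = K*B² + 5 = 5 + K*B²)
(-3*g(-2, 3))*S(-10, W(-3)) = (-3*(-2))*(5 - 10*(-¾)²) = 6*(5 - 10*9/16) = 6*(5 - 45/8) = 6*(-5/8) = -15/4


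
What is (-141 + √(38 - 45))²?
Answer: (141 - I*√7)² ≈ 19874.0 - 746.1*I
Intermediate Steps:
(-141 + √(38 - 45))² = (-141 + √(-7))² = (-141 + I*√7)²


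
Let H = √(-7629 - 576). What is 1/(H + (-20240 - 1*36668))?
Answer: -56908/3238528669 - I*√8205/3238528669 ≈ -1.7572e-5 - 2.797e-8*I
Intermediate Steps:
H = I*√8205 (H = √(-8205) = I*√8205 ≈ 90.581*I)
1/(H + (-20240 - 1*36668)) = 1/(I*√8205 + (-20240 - 1*36668)) = 1/(I*√8205 + (-20240 - 36668)) = 1/(I*√8205 - 56908) = 1/(-56908 + I*√8205)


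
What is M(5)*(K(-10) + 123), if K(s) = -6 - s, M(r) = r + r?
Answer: 1270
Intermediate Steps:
M(r) = 2*r
M(5)*(K(-10) + 123) = (2*5)*((-6 - 1*(-10)) + 123) = 10*((-6 + 10) + 123) = 10*(4 + 123) = 10*127 = 1270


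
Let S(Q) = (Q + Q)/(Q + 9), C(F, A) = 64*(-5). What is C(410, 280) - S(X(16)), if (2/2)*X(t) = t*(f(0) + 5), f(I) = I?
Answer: -28640/89 ≈ -321.80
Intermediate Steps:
X(t) = 5*t (X(t) = t*(0 + 5) = t*5 = 5*t)
C(F, A) = -320
S(Q) = 2*Q/(9 + Q) (S(Q) = (2*Q)/(9 + Q) = 2*Q/(9 + Q))
C(410, 280) - S(X(16)) = -320 - 2*5*16/(9 + 5*16) = -320 - 2*80/(9 + 80) = -320 - 2*80/89 = -320 - 1*160/89 = -320 - 160/89 = -28640/89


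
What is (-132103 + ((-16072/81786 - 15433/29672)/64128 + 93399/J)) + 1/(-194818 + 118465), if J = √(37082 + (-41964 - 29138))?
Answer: -261614023286066521342871/1980379122639141888 - 31133*I*√105/630 ≈ -1.321e+5 - 506.38*I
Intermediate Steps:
J = 18*I*√105 (J = √(37082 - 71102) = √(-34020) = 18*I*√105 ≈ 184.45*I)
(-132103 + ((-16072/81786 - 15433/29672)/64128 + 93399/J)) + 1/(-194818 + 118465) = (-132103 + ((-16072/81786 - 15433/29672)/64128 + 93399/((18*I*√105)))) + 1/(-194818 + 118465) = (-132103 + ((-16072*1/81786 - 15433*1/29672)*(1/64128) + 93399*(-I*√105/1890))) + 1/(-76353) = (-132103 + ((-8036/40893 - 15433/29672)*(1/64128) - 31133*I*√105/630)) - 1/76353 = (-132103 + (-869545861/1213377096*1/64128 - 31133*I*√105/630)) - 1/76353 = (-132103 + (-869545861/77811446412288 - 31133*I*√105/630)) - 1/76353 = (-10279125506272027525/77811446412288 - 31133*I*√105/630) - 1/76353 = -261614023286066521342871/1980379122639141888 - 31133*I*√105/630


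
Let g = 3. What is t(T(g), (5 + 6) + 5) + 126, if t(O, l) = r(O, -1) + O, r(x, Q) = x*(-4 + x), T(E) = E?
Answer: 126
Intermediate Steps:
t(O, l) = O + O*(-4 + O) (t(O, l) = O*(-4 + O) + O = O + O*(-4 + O))
t(T(g), (5 + 6) + 5) + 126 = 3*(-3 + 3) + 126 = 3*0 + 126 = 0 + 126 = 126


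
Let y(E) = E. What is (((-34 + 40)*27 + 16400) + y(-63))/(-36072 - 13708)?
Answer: -16499/49780 ≈ -0.33144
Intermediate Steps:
(((-34 + 40)*27 + 16400) + y(-63))/(-36072 - 13708) = (((-34 + 40)*27 + 16400) - 63)/(-36072 - 13708) = ((6*27 + 16400) - 63)/(-49780) = ((162 + 16400) - 63)*(-1/49780) = (16562 - 63)*(-1/49780) = 16499*(-1/49780) = -16499/49780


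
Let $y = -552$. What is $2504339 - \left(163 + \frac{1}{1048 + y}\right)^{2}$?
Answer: $\frac{609570902623}{246016} \approx 2.4778 \cdot 10^{6}$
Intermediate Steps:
$2504339 - \left(163 + \frac{1}{1048 + y}\right)^{2} = 2504339 - \left(163 + \frac{1}{1048 - 552}\right)^{2} = 2504339 - \left(163 + \frac{1}{496}\right)^{2} = 2504339 - \left(\frac{80849}{496}\right)^{2} = 2504339 - \frac{6536560801}{246016} = \frac{609570902623}{246016}$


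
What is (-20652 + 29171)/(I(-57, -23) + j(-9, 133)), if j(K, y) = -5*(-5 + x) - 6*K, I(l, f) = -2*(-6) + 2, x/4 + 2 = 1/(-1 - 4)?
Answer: 8519/137 ≈ 62.182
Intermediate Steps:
x = -44/5 (x = -8 + 4/(-1 - 4) = -8 + 4/(-5) = -8 + 4*(-⅕) = -8 - ⅘ = -44/5 ≈ -8.8000)
I(l, f) = 14 (I(l, f) = 12 + 2 = 14)
j(K, y) = 69 - 6*K (j(K, y) = -5*(-5 - 44/5) - 6*K = -5*(-69/5) - 6*K = 69 - 6*K)
(-20652 + 29171)/(I(-57, -23) + j(-9, 133)) = (-20652 + 29171)/(14 + (69 - 6*(-9))) = 8519/(14 + (69 + 54)) = 8519/(14 + 123) = 8519/137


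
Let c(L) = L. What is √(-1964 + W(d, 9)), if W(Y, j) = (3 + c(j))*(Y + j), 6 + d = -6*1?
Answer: 20*I*√5 ≈ 44.721*I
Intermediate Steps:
d = -12 (d = -6 - 6*1 = -6 - 6 = -12)
W(Y, j) = (3 + j)*(Y + j)
√(-1964 + W(d, 9)) = √(-1964 + (9² + 3*(-12) + 3*9 - 12*9)) = √(-1964 + (81 - 36 + 27 - 108)) = √(-1964 - 36) = √(-2000) = 20*I*√5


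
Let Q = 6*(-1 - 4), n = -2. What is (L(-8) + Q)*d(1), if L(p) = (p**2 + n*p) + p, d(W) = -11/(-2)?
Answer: 231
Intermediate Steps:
d(W) = 11/2 (d(W) = -11*(-1/2) = 11/2)
L(p) = p**2 - p (L(p) = (p**2 - 2*p) + p = p**2 - p)
Q = -30 (Q = 6*(-5) = -30)
(L(-8) + Q)*d(1) = (-8*(-1 - 8) - 30)*(11/2) = (-8*(-9) - 30)*(11/2) = (72 - 30)*(11/2) = 42*(11/2) = 231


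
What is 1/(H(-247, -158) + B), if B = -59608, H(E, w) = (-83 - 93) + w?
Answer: -1/59942 ≈ -1.6683e-5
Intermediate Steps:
H(E, w) = -176 + w
1/(H(-247, -158) + B) = 1/((-176 - 158) - 59608) = 1/(-334 - 59608) = 1/(-59942) = -1/59942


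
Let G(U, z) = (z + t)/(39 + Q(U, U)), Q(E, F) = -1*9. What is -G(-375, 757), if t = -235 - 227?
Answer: -59/6 ≈ -9.8333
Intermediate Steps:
Q(E, F) = -9
t = -462
G(U, z) = -77/5 + z/30 (G(U, z) = (z - 462)/(39 - 9) = (-462 + z)/30 = (-462 + z)*(1/30) = -77/5 + z/30)
-G(-375, 757) = -(-77/5 + (1/30)*757) = -(-77/5 + 757/30) = -1*59/6 = -59/6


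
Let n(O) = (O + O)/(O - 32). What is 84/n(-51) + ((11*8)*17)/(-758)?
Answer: 427682/6443 ≈ 66.379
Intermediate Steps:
n(O) = 2*O/(-32 + O) (n(O) = (2*O)/(-32 + O) = 2*O/(-32 + O))
84/n(-51) + ((11*8)*17)/(-758) = 84/((2*(-51)/(-32 - 51))) + ((11*8)*17)/(-758) = 84/((2*(-51)/(-83))) + (88*17)*(-1/758) = 84/((2*(-51)*(-1/83))) + 1496*(-1/758) = 84/(102/83) - 748/379 = 84*(83/102) - 748/379 = 1162/17 - 748/379 = 427682/6443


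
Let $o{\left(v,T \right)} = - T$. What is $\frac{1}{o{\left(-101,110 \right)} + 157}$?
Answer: $\frac{1}{47} \approx 0.021277$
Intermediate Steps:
$\frac{1}{o{\left(-101,110 \right)} + 157} = \frac{1}{\left(-1\right) 110 + 157} = \frac{1}{-110 + 157} = \frac{1}{47}$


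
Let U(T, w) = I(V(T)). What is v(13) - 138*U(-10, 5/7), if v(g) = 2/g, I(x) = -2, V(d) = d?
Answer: 3590/13 ≈ 276.15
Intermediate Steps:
U(T, w) = -2
v(13) - 138*U(-10, 5/7) = 2/13 - 138*(-2) = 2*(1/13) + 276 = 2/13 + 276 = 3590/13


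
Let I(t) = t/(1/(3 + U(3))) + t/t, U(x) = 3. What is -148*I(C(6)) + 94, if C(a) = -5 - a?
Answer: 9714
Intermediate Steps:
I(t) = 1 + 6*t (I(t) = t/(1/(3 + 3)) + t/t = t/(1/6) + 1 = t/(⅙) + 1 = t*6 + 1 = 6*t + 1 = 1 + 6*t)
-148*I(C(6)) + 94 = -148*(1 + 6*(-5 - 1*6)) + 94 = -148*(1 + 6*(-5 - 6)) + 94 = -148*(1 + 6*(-11)) + 94 = -148*(1 - 66) + 94 = -148*(-65) + 94 = 9620 + 94 = 9714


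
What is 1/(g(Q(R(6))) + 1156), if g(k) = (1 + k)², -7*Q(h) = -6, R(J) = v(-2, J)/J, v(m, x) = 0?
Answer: 49/56813 ≈ 0.00086248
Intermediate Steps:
R(J) = 0 (R(J) = 0/J = 0)
Q(h) = 6/7 (Q(h) = -⅐*(-6) = 6/7)
1/(g(Q(R(6))) + 1156) = 1/((1 + 6/7)² + 1156) = 1/((13/7)² + 1156) = 1/(169/49 + 1156) = 1/(56813/49) = 49/56813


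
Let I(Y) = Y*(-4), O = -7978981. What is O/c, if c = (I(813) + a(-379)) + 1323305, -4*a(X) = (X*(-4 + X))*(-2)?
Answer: -15957962/2785263 ≈ -5.7294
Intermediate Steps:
a(X) = X*(-4 + X)/2 (a(X) = -X*(-4 + X)*(-2)/4 = -(-1)*X*(-4 + X)/2 = X*(-4 + X)/2)
I(Y) = -4*Y
c = 2785263/2 (c = (-4*813 + (1/2)*(-379)*(-4 - 379)) + 1323305 = (-3252 + (1/2)*(-379)*(-383)) + 1323305 = (-3252 + 145157/2) + 1323305 = 138653/2 + 1323305 = 2785263/2 ≈ 1.3926e+6)
O/c = -7978981/2785263/2 = -7978981*2/2785263 = -15957962/2785263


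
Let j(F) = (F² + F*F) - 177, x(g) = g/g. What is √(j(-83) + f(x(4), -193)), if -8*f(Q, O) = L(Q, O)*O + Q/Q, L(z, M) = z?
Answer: 5*√545 ≈ 116.73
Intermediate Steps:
x(g) = 1
j(F) = -177 + 2*F² (j(F) = (F² + F²) - 177 = 2*F² - 177 = -177 + 2*F²)
f(Q, O) = -⅛ - O*Q/8 (f(Q, O) = -(Q*O + Q/Q)/8 = -(O*Q + 1)/8 = -(1 + O*Q)/8 = -⅛ - O*Q/8)
√(j(-83) + f(x(4), -193)) = √((-177 + 2*(-83)²) + (-⅛ - ⅛*(-193)*1)) = √((-177 + 2*6889) + (-⅛ + 193/8)) = √((-177 + 13778) + 24) = √(13601 + 24) = √13625 = 5*√545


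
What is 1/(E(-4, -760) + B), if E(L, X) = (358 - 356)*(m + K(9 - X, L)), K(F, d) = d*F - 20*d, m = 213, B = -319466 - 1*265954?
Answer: -1/590986 ≈ -1.6921e-6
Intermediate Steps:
B = -585420 (B = -319466 - 265954 = -585420)
K(F, d) = -20*d + F*d (K(F, d) = F*d - 20*d = -20*d + F*d)
E(L, X) = 426 + 2*L*(-11 - X) (E(L, X) = (358 - 356)*(213 + L*(-20 + (9 - X))) = 2*(213 + L*(-11 - X)) = 426 + 2*L*(-11 - X))
1/(E(-4, -760) + B) = 1/((426 - 2*(-4)*(11 - 760)) - 585420) = 1/((426 - 2*(-4)*(-749)) - 585420) = 1/((426 - 5992) - 585420) = 1/(-5566 - 585420) = 1/(-590986) = -1/590986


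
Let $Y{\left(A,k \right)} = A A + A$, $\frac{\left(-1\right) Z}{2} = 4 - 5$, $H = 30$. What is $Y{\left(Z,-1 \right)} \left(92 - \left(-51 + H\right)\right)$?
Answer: $678$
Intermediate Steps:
$Z = 2$ ($Z = - 2 \left(4 - 5\right) = \left(-2\right) \left(-1\right) = 2$)
$Y{\left(A,k \right)} = A + A^{2}$ ($Y{\left(A,k \right)} = A^{2} + A = A + A^{2}$)
$Y{\left(Z,-1 \right)} \left(92 - \left(-51 + H\right)\right) = 2 \left(1 + 2\right) \left(92 + \left(51 - 30\right)\right) = 2 \cdot 3 \left(92 + \left(51 - 30\right)\right) = 6 \left(92 + 21\right) = 6 \cdot 113 = 678$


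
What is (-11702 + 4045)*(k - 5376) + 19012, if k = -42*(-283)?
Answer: -49828058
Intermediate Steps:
k = 11886
(-11702 + 4045)*(k - 5376) + 19012 = (-11702 + 4045)*(11886 - 5376) + 19012 = -7657*6510 + 19012 = -49847070 + 19012 = -49828058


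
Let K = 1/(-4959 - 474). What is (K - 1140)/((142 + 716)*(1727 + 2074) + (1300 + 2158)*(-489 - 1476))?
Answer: 884803/2742665328 ≈ 0.00032261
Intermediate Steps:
K = -1/5433 (K = 1/(-5433) = -1/5433 ≈ -0.00018406)
(K - 1140)/((142 + 716)*(1727 + 2074) + (1300 + 2158)*(-489 - 1476)) = (-1/5433 - 1140)/((142 + 716)*(1727 + 2074) + (1300 + 2158)*(-489 - 1476)) = -6193621/(5433*(858*3801 + 3458*(-1965))) = -6193621/(5433*(3261258 - 6794970)) = -6193621/5433/(-3533712) = -6193621/5433*(-1/3533712) = 884803/2742665328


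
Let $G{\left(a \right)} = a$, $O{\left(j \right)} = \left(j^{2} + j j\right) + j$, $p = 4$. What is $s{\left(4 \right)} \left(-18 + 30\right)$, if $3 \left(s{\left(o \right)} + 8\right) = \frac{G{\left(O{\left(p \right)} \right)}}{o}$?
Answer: $-60$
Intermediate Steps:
$O{\left(j \right)} = j + 2 j^{2}$ ($O{\left(j \right)} = \left(j^{2} + j^{2}\right) + j = 2 j^{2} + j = j + 2 j^{2}$)
$s{\left(o \right)} = -8 + \frac{12}{o}$ ($s{\left(o \right)} = -8 + \frac{4 \left(1 + 2 \cdot 4\right) \frac{1}{o}}{3} = -8 + \frac{4 \left(1 + 8\right) \frac{1}{o}}{3} = -8 + \frac{4 \cdot 9 \frac{1}{o}}{3} = -8 + \frac{36 \frac{1}{o}}{3} = -8 + \frac{12}{o}$)
$s{\left(4 \right)} \left(-18 + 30\right) = \left(-8 + \frac{12}{4}\right) \left(-18 + 30\right) = \left(-8 + 12 \cdot \frac{1}{4}\right) 12 = \left(-8 + 3\right) 12 = \left(-5\right) 12 = -60$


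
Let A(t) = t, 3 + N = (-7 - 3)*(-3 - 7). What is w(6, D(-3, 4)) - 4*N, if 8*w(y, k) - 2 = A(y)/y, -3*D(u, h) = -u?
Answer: -3101/8 ≈ -387.63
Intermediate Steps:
D(u, h) = u/3 (D(u, h) = -(-1)*u/3 = u/3)
N = 97 (N = -3 + (-7 - 3)*(-3 - 7) = -3 - 10*(-10) = -3 + 100 = 97)
w(y, k) = 3/8 (w(y, k) = 1/4 + (y/y)/8 = 1/4 + (1/8)*1 = 1/4 + 1/8 = 3/8)
w(6, D(-3, 4)) - 4*N = 3/8 - 4*97 = 3/8 - 388 = -3101/8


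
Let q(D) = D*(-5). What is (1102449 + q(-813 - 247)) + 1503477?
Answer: 2611226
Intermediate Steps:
q(D) = -5*D
(1102449 + q(-813 - 247)) + 1503477 = (1102449 - 5*(-813 - 247)) + 1503477 = (1102449 - 5*(-1060)) + 1503477 = (1102449 + 5300) + 1503477 = 1107749 + 1503477 = 2611226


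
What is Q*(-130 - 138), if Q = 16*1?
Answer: -4288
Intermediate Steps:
Q = 16
Q*(-130 - 138) = 16*(-130 - 138) = 16*(-268) = -4288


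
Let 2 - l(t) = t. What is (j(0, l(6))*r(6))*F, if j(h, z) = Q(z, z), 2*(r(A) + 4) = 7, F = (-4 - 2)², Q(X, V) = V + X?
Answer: 144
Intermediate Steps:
F = 36 (F = (-6)² = 36)
r(A) = -½ (r(A) = -4 + (½)*7 = -4 + 7/2 = -½)
l(t) = 2 - t
j(h, z) = 2*z (j(h, z) = z + z = 2*z)
(j(0, l(6))*r(6))*F = ((2*(2 - 1*6))*(-½))*36 = ((2*(2 - 6))*(-½))*36 = ((2*(-4))*(-½))*36 = -8*(-½)*36 = 4*36 = 144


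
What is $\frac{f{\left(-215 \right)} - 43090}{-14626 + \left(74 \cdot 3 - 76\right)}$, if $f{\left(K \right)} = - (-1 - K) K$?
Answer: $- \frac{73}{362} \approx -0.20166$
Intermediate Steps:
$f{\left(K \right)} = K \left(1 + K\right)$ ($f{\left(K \right)} = \left(1 + K\right) K = K \left(1 + K\right)$)
$\frac{f{\left(-215 \right)} - 43090}{-14626 + \left(74 \cdot 3 - 76\right)} = \frac{- 215 \left(1 - 215\right) - 43090}{-14626 + \left(74 \cdot 3 - 76\right)} = \frac{\left(-215\right) \left(-214\right) - 43090}{-14626 + \left(222 - 76\right)} = \frac{46010 - 43090}{-14626 + 146} = \frac{2920}{-14480} = 2920 \left(- \frac{1}{14480}\right) = - \frac{73}{362}$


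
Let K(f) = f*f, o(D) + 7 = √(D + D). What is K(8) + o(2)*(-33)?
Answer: 229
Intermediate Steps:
o(D) = -7 + √2*√D (o(D) = -7 + √(D + D) = -7 + √(2*D) = -7 + √2*√D)
K(f) = f²
K(8) + o(2)*(-33) = 8² + (-7 + √2*√2)*(-33) = 64 + (-7 + 2)*(-33) = 64 - 5*(-33) = 64 + 165 = 229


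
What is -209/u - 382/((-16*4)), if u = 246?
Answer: 20149/3936 ≈ 5.1192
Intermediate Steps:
-209/u - 382/((-16*4)) = -209/246 - 382/((-16*4)) = -209*1/246 - 382/(-64) = -209/246 - 382*(-1/64) = -209/246 + 191/32 = 20149/3936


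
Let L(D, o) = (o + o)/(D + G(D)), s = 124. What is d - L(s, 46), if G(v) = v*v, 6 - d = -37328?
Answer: 144669227/3875 ≈ 37334.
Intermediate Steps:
d = 37334 (d = 6 - 1*(-37328) = 6 + 37328 = 37334)
G(v) = v²
L(D, o) = 2*o/(D + D²) (L(D, o) = (o + o)/(D + D²) = (2*o)/(D + D²) = 2*o/(D + D²))
d - L(s, 46) = 37334 - 2*46/(124*(1 + 124)) = 37334 - 2*46/(124*125) = 37334 - 1*23/3875 = 37334 - 23/3875 = 144669227/3875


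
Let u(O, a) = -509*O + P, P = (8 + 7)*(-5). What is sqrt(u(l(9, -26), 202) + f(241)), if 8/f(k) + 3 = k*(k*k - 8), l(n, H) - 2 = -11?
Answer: sqrt(220654921716275830)/6997795 ≈ 67.127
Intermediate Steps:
P = -75 (P = 15*(-5) = -75)
l(n, H) = -9 (l(n, H) = 2 - 11 = -9)
u(O, a) = -75 - 509*O (u(O, a) = -509*O - 75 = -75 - 509*O)
f(k) = 8/(-3 + k*(-8 + k**2)) (f(k) = 8/(-3 + k*(k*k - 8)) = 8/(-3 + k*(k**2 - 8)) = 8/(-3 + k*(-8 + k**2)))
sqrt(u(l(9, -26), 202) + f(241)) = sqrt((-75 - 509*(-9)) + 8/(-3 + 241**3 - 8*241)) = sqrt((-75 + 4581) + 8/(-3 + 13997521 - 1928)) = sqrt(4506 + 8/13995590) = sqrt(4506 + 8*(1/13995590)) = sqrt(4506 + 4/6997795) = sqrt(31532064274/6997795) = sqrt(220654921716275830)/6997795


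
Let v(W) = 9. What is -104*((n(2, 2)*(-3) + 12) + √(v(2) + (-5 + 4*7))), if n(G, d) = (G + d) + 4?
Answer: 1248 - 416*√2 ≈ 659.69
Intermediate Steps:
n(G, d) = 4 + G + d
-104*((n(2, 2)*(-3) + 12) + √(v(2) + (-5 + 4*7))) = -104*(((4 + 2 + 2)*(-3) + 12) + √(9 + (-5 + 4*7))) = -104*((8*(-3) + 12) + √(9 + (-5 + 28))) = -104*((-24 + 12) + √(9 + 23)) = -104*(-12 + √32) = -104*(-12 + 4*√2) = 1248 - 416*√2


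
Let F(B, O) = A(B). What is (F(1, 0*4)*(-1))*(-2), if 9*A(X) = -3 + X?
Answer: -4/9 ≈ -0.44444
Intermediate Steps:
A(X) = -1/3 + X/9 (A(X) = (-3 + X)/9 = -1/3 + X/9)
F(B, O) = -1/3 + B/9
(F(1, 0*4)*(-1))*(-2) = ((-1/3 + (1/9)*1)*(-1))*(-2) = ((-1/3 + 1/9)*(-1))*(-2) = -2/9*(-1)*(-2) = (2/9)*(-2) = -4/9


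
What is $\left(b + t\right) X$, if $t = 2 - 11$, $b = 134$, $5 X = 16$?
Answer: $400$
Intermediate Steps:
$X = \frac{16}{5}$ ($X = \frac{1}{5} \cdot 16 = \frac{16}{5} \approx 3.2$)
$t = -9$
$\left(b + t\right) X = \left(134 - 9\right) \frac{16}{5} = 125 \cdot \frac{16}{5} = 400$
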